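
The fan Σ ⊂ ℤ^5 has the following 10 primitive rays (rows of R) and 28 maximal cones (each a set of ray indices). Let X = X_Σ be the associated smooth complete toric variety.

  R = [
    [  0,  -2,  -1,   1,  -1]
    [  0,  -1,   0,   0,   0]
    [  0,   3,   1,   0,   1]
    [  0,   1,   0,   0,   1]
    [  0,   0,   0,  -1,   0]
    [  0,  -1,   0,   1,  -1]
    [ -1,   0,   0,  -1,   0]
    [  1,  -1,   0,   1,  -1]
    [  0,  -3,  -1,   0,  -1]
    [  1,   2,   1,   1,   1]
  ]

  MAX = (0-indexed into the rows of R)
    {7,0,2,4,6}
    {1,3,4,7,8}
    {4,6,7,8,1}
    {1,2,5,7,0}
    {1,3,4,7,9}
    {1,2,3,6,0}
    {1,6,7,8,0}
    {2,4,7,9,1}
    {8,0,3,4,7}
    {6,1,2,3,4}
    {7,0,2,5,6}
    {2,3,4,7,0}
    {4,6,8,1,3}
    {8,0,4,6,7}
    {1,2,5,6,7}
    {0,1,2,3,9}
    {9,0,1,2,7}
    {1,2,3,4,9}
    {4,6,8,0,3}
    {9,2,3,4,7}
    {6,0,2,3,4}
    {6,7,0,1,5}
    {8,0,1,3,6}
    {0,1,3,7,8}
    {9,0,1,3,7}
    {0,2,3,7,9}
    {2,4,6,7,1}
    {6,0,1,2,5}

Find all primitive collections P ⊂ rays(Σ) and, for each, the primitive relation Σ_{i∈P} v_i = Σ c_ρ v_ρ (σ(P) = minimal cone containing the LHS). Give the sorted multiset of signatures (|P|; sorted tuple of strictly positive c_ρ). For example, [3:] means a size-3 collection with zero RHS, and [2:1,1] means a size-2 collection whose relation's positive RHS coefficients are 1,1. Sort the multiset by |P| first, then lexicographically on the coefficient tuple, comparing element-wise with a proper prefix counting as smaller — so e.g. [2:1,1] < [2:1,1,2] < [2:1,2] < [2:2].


Δ(Σ) — 10 vertices, 12 min non-faces:

  {2,8}:  v_{2} + v_{8} = 0  so sig = [2:]
  {4,5}:  v_{4} + v_{5} = v_{6} + v_{7}  so sig = [2:1,1]
  {6,9}:  v_{6} + v_{9} = v_{1} + v_{2}  so sig = [2:1,1]
  {3,5}:  v_{3} + v_{5} = v_{0} + v_{1} + v_{2}  so sig = [2:1,1,1]
  {8,9}:  v_{8} + v_{9} = v_{1} + v_{3} + v_{7}  so sig = [2:1,1,1]
  {5,8}:  v_{5} + v_{8} = v_{0} + v_{1} + v_{6} + v_{7}  so sig = [2:1,1,1,1]
  {5,9}:  v_{5} + v_{9} = v_{0} + 2·v_{1} + 2·v_{2} + v_{7}  so sig = [2:1,1,2,2]
  {3,6,7}:  v_{3} + v_{6} + v_{7} = 0  so sig = [3:]
  {0,1,4}:  v_{0} + v_{1} + v_{4} = v_{8}  so sig = [3:1]
  {0,4,9}:  v_{0} + v_{4} + v_{9} = v_{3} + v_{7}  so sig = [3:1,1]
  {1,2,3,7}:  v_{1} + v_{2} + v_{3} + v_{7} = v_{9}  so sig = [4:1]
  {0,1,2,6,7}:  v_{0} + v_{1} + v_{2} + v_{6} + v_{7} = v_{5}  so sig = [5:1]

Sorted signature multiset PRS(X):
{ [2:],  [2:1,1] ×2,  [2:1,1,1] ×2,  [2:1,1,1,1],  [2:1,1,2,2],  [3:],  [3:1],  [3:1,1],  [4:1],  [5:1] }


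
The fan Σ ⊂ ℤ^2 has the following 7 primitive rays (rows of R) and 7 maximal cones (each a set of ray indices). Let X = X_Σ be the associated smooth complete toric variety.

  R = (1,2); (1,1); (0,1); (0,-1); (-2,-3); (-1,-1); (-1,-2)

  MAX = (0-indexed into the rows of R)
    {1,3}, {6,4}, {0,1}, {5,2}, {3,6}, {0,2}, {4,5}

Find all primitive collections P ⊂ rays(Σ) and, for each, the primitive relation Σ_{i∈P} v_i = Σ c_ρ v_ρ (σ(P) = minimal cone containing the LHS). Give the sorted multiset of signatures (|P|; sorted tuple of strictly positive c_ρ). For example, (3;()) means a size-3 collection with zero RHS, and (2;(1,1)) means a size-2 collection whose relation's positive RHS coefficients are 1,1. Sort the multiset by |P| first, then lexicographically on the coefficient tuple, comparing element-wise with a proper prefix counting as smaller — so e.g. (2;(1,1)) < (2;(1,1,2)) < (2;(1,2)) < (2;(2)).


Σ has 14 primitive collections:

  P={0,6}:  v_{0} + v_{6} = 0 ; sig = (2;())
  P={1,5}:  v_{1} + v_{5} = 0 ; sig = (2;())
  P={2,3}:  v_{2} + v_{3} = 0 ; sig = (2;())
  P={0,3}:  v_{0} + v_{3} = v_{1} ; sig = (2;(1))
  P={0,4}:  v_{0} + v_{4} = v_{5} ; sig = (2;(1))
  P={0,5}:  v_{0} + v_{5} = v_{2} ; sig = (2;(1))
  P={1,2}:  v_{1} + v_{2} = v_{0} ; sig = (2;(1))
  P={1,4}:  v_{1} + v_{4} = v_{6} ; sig = (2;(1))
  P={1,6}:  v_{1} + v_{6} = v_{3} ; sig = (2;(1))
  P={2,6}:  v_{2} + v_{6} = v_{5} ; sig = (2;(1))
  P={3,5}:  v_{3} + v_{5} = v_{6} ; sig = (2;(1))
  P={5,6}:  v_{5} + v_{6} = v_{4} ; sig = (2;(1))
  P={2,4}:  v_{2} + v_{4} = 2·v_{5} ; sig = (2;(2))
  P={3,4}:  v_{3} + v_{4} = 2·v_{6} ; sig = (2;(2))

Sorted signature multiset PRS(X):
    |P|=2: 14 collections, coeffs (), (), (), (1), (1), (1), (1), (1), (1), (1), (1), (1), (2), (2)


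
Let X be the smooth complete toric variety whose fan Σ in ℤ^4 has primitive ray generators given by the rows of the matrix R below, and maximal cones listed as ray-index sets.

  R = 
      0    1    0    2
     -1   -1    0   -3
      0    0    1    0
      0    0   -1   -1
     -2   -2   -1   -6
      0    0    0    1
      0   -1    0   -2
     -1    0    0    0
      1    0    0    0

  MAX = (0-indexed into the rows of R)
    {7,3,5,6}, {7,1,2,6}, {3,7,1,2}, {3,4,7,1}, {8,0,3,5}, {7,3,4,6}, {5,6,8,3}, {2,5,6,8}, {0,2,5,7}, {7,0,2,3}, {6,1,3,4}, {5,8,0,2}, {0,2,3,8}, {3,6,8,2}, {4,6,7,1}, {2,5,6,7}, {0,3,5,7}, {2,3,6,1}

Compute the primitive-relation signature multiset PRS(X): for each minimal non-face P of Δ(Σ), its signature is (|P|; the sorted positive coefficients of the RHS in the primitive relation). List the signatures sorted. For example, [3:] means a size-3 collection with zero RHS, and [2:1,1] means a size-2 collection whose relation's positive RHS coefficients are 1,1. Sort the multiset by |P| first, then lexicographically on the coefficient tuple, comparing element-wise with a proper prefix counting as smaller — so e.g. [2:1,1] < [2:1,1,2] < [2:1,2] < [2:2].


The 12 primitive collections of Σ (r=9, n=4):

  P={0,6}:  v_{0} + v_{6} = 0  →  sig = [2:]
  P={7,8}:  v_{7} + v_{8} = 0  →  sig = [2:]
  P={1,5}:  v_{1} + v_{5} = v_{6} + v_{7}  →  sig = [2:1,1]
  P={0,1}:  v_{0} + v_{1} = v_{2} + v_{3} + v_{7}  →  sig = [2:1,1,1]
  P={0,4}:  v_{0} + v_{4} = v_{1} + v_{3} + v_{7}  →  sig = [2:1,1,1]
  P={1,8}:  v_{1} + v_{8} = v_{2} + v_{3} + v_{6}  →  sig = [2:1,1,1]
  P={4,8}:  v_{4} + v_{8} = v_{1} + v_{3} + v_{6}  →  sig = [2:1,1,1]
  P={4,5}:  v_{4} + v_{5} = v_{3} + 2·v_{6} + 2·v_{7}  →  sig = [2:1,2,2]
  P={2,4}:  v_{2} + v_{4} = 2·v_{1}  →  sig = [2:2]
  P={2,3,5}:  v_{2} + v_{3} + v_{5} = 0  →  sig = [3:]
  P={1,3,6,7}:  v_{1} + v_{3} + v_{6} + v_{7} = v_{4}  →  sig = [4:1]
  P={2,3,6,7}:  v_{2} + v_{3} + v_{6} + v_{7} = v_{1}  →  sig = [4:1]

Signatures (|P|; sorted positive RHS coefficients), sorted:
    |P|=2: 9 collections, coeffs (), (), (1,1), (1,1,1), (1,1,1), (1,1,1), (1,1,1), (1,2,2), (2)
    |P|=3: 1 collection, coeffs ()
    |P|=4: 2 collections, coeffs (1), (1)


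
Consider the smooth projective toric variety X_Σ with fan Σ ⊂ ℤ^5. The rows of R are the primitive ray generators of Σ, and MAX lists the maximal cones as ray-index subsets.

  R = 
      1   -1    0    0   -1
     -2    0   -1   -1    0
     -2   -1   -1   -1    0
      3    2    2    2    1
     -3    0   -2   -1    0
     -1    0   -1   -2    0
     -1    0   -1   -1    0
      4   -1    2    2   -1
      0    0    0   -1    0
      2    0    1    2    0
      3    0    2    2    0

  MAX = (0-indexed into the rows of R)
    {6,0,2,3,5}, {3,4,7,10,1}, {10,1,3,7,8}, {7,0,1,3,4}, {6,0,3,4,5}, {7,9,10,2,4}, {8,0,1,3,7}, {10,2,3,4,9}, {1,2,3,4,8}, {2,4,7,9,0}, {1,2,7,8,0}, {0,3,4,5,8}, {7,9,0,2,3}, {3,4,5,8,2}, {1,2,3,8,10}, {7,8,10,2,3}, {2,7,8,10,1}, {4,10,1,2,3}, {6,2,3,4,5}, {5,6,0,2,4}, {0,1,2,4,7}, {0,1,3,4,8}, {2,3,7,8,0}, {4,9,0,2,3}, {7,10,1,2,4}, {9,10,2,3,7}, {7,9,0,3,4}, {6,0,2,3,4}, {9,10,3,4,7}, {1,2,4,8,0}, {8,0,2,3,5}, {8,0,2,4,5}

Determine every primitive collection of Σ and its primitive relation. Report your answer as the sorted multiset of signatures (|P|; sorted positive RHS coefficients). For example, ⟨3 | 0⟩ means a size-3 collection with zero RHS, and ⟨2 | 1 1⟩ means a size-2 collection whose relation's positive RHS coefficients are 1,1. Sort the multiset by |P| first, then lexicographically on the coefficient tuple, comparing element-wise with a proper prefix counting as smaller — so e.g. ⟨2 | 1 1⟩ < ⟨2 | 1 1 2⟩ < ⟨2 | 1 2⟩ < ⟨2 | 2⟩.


Δ(Σ) — 11 vertices, 19 min non-faces:

  • {0,10}:  v_{0} + v_{10} = v_{7}  ⇒ sig = ⟨2 | 1⟩
  • {6,8}:  v_{6} + v_{8} = v_{5}  ⇒ sig = ⟨2 | 1⟩
  • {1,6}:  v_{1} + v_{6} = v_{4} + v_{8}  ⇒ sig = ⟨2 | 1 1⟩
  • {1,9}:  v_{1} + v_{9} = v_{4} + v_{10}  ⇒ sig = ⟨2 | 1 1⟩
  • {6,10}:  v_{6} + v_{10} = v_{0} + v_{2} + v_{3}  ⇒ sig = ⟨2 | 1 1 1⟩
  • {8,9}:  v_{8} + v_{9} = v_{0} + v_{2} + v_{3}  ⇒ sig = ⟨2 | 1 1 1⟩
  • {5,9}:  v_{5} + v_{9} = v_{0} + v_{2} + v_{3} + v_{6}  ⇒ sig = ⟨2 | 1 1 1 1⟩
  • {5,10}:  v_{5} + v_{10} = v_{0} + v_{2} + v_{3} + v_{8}  ⇒ sig = ⟨2 | 1 1 1 1⟩
  • {5,7}:  v_{5} + v_{7} = 2·v_{0} + v_{2} + v_{3} + v_{8}  ⇒ sig = ⟨2 | 1 1 1 2⟩
  • {6,7}:  v_{6} + v_{7} = 2·v_{0} + v_{2} + v_{3}  ⇒ sig = ⟨2 | 1 1 2⟩
  • {1,5}:  v_{1} + v_{5} = v_{4} + 2·v_{8}  ⇒ sig = ⟨2 | 1 2⟩
  • {6,9}:  v_{6} + v_{9} = 2·v_{0} + 2·v_{2} + 2·v_{3} + v_{4}  ⇒ sig = ⟨2 | 1 2 2 2⟩
  • {4,8,10}:  v_{4} + v_{8} + v_{10} = 0  ⇒ sig = ⟨3 | 0⟩
  • {4,7,8}:  v_{4} + v_{7} + v_{8} = v_{0}  ⇒ sig = ⟨3 | 1⟩
  • {0,1,2,3}:  v_{0} + v_{1} + v_{2} + v_{3} = 0  ⇒ sig = ⟨4 | 0⟩
  • {1,2,3,7}:  v_{1} + v_{2} + v_{3} + v_{7} = v_{10}  ⇒ sig = ⟨4 | 1⟩
  • {2,3,4,7}:  v_{2} + v_{3} + v_{4} + v_{7} = v_{9}  ⇒ sig = ⟨4 | 1⟩
  • {0,2,3,4,8}:  v_{0} + v_{2} + v_{3} + v_{4} + v_{8} = v_{6}  ⇒ sig = ⟨5 | 1⟩
  • {0,2,3,4,5}:  v_{0} + v_{2} + v_{3} + v_{4} + v_{5} = 2·v_{6}  ⇒ sig = ⟨5 | 2⟩

so the primitive-relation signature multiset is
{ ⟨2 | 1⟩ ×2,  ⟨2 | 1 1⟩ ×2,  ⟨2 | 1 1 1⟩ ×2,  ⟨2 | 1 1 1 1⟩ ×2,  ⟨2 | 1 1 1 2⟩,  ⟨2 | 1 1 2⟩,  ⟨2 | 1 2⟩,  ⟨2 | 1 2 2 2⟩,  ⟨3 | 0⟩,  ⟨3 | 1⟩,  ⟨4 | 0⟩,  ⟨4 | 1⟩ ×2,  ⟨5 | 1⟩,  ⟨5 | 2⟩ }


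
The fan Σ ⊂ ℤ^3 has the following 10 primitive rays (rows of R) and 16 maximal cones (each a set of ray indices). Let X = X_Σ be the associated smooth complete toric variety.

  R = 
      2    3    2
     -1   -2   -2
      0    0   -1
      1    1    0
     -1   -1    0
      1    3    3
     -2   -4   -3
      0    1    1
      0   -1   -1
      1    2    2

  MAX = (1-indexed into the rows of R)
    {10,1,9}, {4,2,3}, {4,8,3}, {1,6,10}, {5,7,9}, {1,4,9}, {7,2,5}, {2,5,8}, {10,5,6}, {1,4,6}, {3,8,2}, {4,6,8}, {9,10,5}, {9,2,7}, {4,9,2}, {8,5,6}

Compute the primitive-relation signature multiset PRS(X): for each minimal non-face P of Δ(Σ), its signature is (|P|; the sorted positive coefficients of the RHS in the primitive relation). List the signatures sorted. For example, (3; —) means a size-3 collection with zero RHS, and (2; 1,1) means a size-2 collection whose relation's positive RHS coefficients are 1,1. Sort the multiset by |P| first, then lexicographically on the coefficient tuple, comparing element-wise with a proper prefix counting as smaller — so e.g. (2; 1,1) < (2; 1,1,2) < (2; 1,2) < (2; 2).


Minimal non-faces — 23 found among 10 rays, 16 max cones:

  P={2,10}:  v_{2} + v_{10} = 0  →  sig = (2; —)
  P={4,5}:  v_{4} + v_{5} = 0  →  sig = (2; —)
  P={8,9}:  v_{8} + v_{9} = 0  →  sig = (2; —)
  P={1,2}:  v_{1} + v_{2} = v_{4}  →  sig = (2; 1)
  P={1,5}:  v_{1} + v_{5} = v_{10}  →  sig = (2; 1)
  P={1,7}:  v_{1} + v_{7} = v_{9}  →  sig = (2; 1)
  P={2,6}:  v_{2} + v_{6} = v_{8}  →  sig = (2; 1)
  P={4,10}:  v_{4} + v_{10} = v_{1}  →  sig = (2; 1)
  P={6,7}:  v_{6} + v_{7} = v_{5}  →  sig = (2; 1)
  P={6,9}:  v_{6} + v_{9} = v_{10}  →  sig = (2; 1)
  P={8,10}:  v_{8} + v_{10} = v_{6}  →  sig = (2; 1)
  P={1,8}:  v_{1} + v_{8} = v_{4} + v_{6}  →  sig = (2; 1,1)
  P={3,5}:  v_{3} + v_{5} = v_{2} + v_{8}  →  sig = (2; 1,1)
  P={3,9}:  v_{3} + v_{9} = v_{2} + v_{4}  →  sig = (2; 1,1)
  P={3,10}:  v_{3} + v_{10} = v_{4} + v_{8}  →  sig = (2; 1,1)
  P={4,7}:  v_{4} + v_{7} = v_{2} + v_{9}  →  sig = (2; 1,1)
  P={7,8}:  v_{7} + v_{8} = v_{2} + v_{5}  →  sig = (2; 1,1)
  P={7,10}:  v_{7} + v_{10} = v_{5} + v_{9}  →  sig = (2; 1,1)
  P={1,3}:  v_{1} + v_{3} = 2·v_{4} + v_{8}  →  sig = (2; 1,2)
  P={3,6}:  v_{3} + v_{6} = v_{4} + 2·v_{8}  →  sig = (2; 1,2)
  P={3,7}:  v_{3} + v_{7} = 2·v_{2}  →  sig = (2; 2)
  P={2,4,8}:  v_{2} + v_{4} + v_{8} = v_{3}  →  sig = (3; 1)
  P={2,5,9}:  v_{2} + v_{5} + v_{9} = v_{7}  →  sig = (3; 1)

Sorted signature multiset PRS(X):
[(2; —), (2; —), (2; —), (2; 1), (2; 1), (2; 1), (2; 1), (2; 1), (2; 1), (2; 1), (2; 1), (2; 1,1), (2; 1,1), (2; 1,1), (2; 1,1), (2; 1,1), (2; 1,1), (2; 1,1), (2; 1,2), (2; 1,2), (2; 2), (3; 1), (3; 1)]


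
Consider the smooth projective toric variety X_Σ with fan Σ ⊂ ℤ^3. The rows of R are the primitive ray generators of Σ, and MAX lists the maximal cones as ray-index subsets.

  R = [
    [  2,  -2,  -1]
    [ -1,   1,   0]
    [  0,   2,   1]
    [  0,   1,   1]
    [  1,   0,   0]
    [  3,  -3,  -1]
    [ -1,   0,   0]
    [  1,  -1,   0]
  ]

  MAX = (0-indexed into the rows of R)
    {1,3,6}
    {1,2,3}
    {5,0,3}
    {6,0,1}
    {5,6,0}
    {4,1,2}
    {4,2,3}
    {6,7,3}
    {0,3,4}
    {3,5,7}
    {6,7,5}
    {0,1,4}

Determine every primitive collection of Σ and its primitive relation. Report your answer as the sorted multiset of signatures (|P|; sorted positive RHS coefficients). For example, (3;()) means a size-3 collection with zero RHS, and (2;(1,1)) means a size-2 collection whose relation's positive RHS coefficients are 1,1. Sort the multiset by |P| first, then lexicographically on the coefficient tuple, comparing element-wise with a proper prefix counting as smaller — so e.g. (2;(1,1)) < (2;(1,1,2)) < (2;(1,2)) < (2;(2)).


|primitive collections| = 14. Relations:

  P={1,7}:  v_{1} + v_{7} = 0 ; sig = (2;())
  P={4,6}:  v_{4} + v_{6} = 0 ; sig = (2;())
  P={0,7}:  v_{0} + v_{7} = v_{5} ; sig = (2;(1))
  P={1,5}:  v_{1} + v_{5} = v_{0} ; sig = (2;(1))
  P={2,6}:  v_{2} + v_{6} = v_{1} + v_{3} ; sig = (2;(1,1))
  P={2,7}:  v_{2} + v_{7} = v_{3} + v_{4} ; sig = (2;(1,1))
  P={4,7}:  v_{4} + v_{7} = v_{0} + v_{3} ; sig = (2;(1,1))
  P={2,5}:  v_{2} + v_{5} = v_{0} + v_{3} + v_{4} ; sig = (2;(1,1,1))
  P={4,5}:  v_{4} + v_{5} = 2·v_{0} + v_{3} ; sig = (2;(1,2))
  P={0,2}:  v_{0} + v_{2} = 2·v_{4} ; sig = (2;(2))
  P={0,1,3}:  v_{0} + v_{1} + v_{3} = v_{4} ; sig = (3;(1))
  P={0,3,6}:  v_{0} + v_{3} + v_{6} = v_{7} ; sig = (3;(1))
  P={1,3,4}:  v_{1} + v_{3} + v_{4} = v_{2} ; sig = (3;(1))
  P={3,5,6}:  v_{3} + v_{5} + v_{6} = 2·v_{7} ; sig = (3;(2))

Hence PRS(X_Σ) =
{ (2;()) ×2,  (2;(1)) ×2,  (2;(1,1)) ×3,  (2;(1,1,1)),  (2;(1,2)),  (2;(2)),  (3;(1)) ×3,  (3;(2)) }


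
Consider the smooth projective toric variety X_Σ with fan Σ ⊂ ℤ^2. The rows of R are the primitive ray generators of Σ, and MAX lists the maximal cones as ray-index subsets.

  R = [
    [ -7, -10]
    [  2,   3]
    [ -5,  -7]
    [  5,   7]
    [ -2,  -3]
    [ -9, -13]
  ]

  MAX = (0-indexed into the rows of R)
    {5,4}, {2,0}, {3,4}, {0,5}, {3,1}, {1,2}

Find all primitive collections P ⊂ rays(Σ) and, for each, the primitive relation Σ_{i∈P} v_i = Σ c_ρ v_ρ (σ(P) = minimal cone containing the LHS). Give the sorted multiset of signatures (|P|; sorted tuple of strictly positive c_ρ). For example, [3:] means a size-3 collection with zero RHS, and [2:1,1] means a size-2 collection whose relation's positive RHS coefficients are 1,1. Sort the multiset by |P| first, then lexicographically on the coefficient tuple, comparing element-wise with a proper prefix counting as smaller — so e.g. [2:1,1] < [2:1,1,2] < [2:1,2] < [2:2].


Minimal non-faces — 9 found among 6 rays, 6 max cones:

  P = {1,4}:  v_{1} + v_{4} = 0  →  sig = [2:]
  P = {2,3}:  v_{2} + v_{3} = 0  →  sig = [2:]
  P = {0,1}:  v_{0} + v_{1} = v_{2}  →  sig = [2:1]
  P = {0,3}:  v_{0} + v_{3} = v_{4}  →  sig = [2:1]
  P = {0,4}:  v_{0} + v_{4} = v_{5}  →  sig = [2:1]
  P = {1,5}:  v_{1} + v_{5} = v_{0}  →  sig = [2:1]
  P = {2,4}:  v_{2} + v_{4} = v_{0}  →  sig = [2:1]
  P = {2,5}:  v_{2} + v_{5} = 2·v_{0}  →  sig = [2:2]
  P = {3,5}:  v_{3} + v_{5} = 2·v_{4}  →  sig = [2:2]

Sorted signature multiset PRS(X):
    |P|=2: 9 collections, coeffs (), (), (1), (1), (1), (1), (1), (2), (2)


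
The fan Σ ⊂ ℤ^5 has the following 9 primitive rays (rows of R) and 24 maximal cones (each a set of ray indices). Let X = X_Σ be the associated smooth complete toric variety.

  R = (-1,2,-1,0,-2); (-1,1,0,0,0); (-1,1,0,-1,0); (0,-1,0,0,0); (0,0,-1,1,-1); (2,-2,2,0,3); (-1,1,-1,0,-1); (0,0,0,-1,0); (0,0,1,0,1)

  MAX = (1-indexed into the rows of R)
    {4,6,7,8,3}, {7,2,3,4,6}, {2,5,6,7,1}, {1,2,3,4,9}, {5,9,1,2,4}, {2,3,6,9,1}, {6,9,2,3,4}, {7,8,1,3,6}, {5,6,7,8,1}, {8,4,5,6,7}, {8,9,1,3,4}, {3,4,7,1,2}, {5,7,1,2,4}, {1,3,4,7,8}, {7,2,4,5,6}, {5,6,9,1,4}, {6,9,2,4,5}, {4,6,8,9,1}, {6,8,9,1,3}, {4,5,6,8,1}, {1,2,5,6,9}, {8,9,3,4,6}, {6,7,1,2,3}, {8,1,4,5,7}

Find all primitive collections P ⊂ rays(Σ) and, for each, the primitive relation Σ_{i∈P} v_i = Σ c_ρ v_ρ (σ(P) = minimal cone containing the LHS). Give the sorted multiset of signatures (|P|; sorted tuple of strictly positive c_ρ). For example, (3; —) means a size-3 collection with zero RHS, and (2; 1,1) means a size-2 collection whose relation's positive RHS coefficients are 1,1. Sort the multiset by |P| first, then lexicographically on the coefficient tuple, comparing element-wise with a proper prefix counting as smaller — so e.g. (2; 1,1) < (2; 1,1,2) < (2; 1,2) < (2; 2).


|primitive collections| = 7. Relations:

  P={2,8}:  v_{2} + v_{8} = v_{3} ; sig = (2; 1)
  P={3,5}:  v_{3} + v_{5} = v_{7} ; sig = (2; 1)
  P={7,9}:  v_{7} + v_{9} = v_{2} ; sig = (2; 1)
  P={5,8,9}:  v_{5} + v_{8} + v_{9} = 0 ; sig = (3; —)
  P={1,4,6,7}:  v_{1} + v_{4} + v_{6} + v_{7} = 0 ; sig = (4; —)
  P={1,2,4,6}:  v_{1} + v_{2} + v_{4} + v_{6} = v_{9} ; sig = (4; 1)
  P={1,3,4,6}:  v_{1} + v_{3} + v_{4} + v_{6} = v_{8} + v_{9} ; sig = (4; 1,1)

so the primitive-relation signature multiset is
    (2; 1)
    (2; 1)
    (2; 1)
    (3; —)
    (4; —)
    (4; 1)
    (4; 1,1)


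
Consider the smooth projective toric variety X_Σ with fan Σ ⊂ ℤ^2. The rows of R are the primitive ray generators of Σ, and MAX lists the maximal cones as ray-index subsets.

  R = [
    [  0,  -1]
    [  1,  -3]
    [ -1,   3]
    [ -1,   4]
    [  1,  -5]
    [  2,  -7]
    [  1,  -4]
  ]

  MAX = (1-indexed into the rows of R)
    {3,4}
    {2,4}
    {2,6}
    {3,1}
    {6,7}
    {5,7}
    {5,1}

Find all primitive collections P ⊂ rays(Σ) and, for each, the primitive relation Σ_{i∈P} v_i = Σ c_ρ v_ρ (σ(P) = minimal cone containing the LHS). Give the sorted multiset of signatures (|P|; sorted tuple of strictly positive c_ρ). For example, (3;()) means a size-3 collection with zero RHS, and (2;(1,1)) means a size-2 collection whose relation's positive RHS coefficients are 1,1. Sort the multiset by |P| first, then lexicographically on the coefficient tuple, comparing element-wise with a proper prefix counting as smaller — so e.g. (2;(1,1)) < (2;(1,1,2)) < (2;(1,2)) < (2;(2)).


14 collections generate NE(X_Σ); each relation:

  • {2,3}:  v_{2} + v_{3} = 0 ; sig = (2;())
  • {4,7}:  v_{4} + v_{7} = 0 ; sig = (2;())
  • {1,2}:  v_{1} + v_{2} = v_{7} ; sig = (2;(1))
  • {1,4}:  v_{1} + v_{4} = v_{3} ; sig = (2;(1))
  • {1,7}:  v_{1} + v_{7} = v_{5} ; sig = (2;(1))
  • {2,7}:  v_{2} + v_{7} = v_{6} ; sig = (2;(1))
  • {3,6}:  v_{3} + v_{6} = v_{7} ; sig = (2;(1))
  • {3,7}:  v_{3} + v_{7} = v_{1} ; sig = (2;(1))
  • {4,5}:  v_{4} + v_{5} = v_{1} ; sig = (2;(1))
  • {4,6}:  v_{4} + v_{6} = v_{2} ; sig = (2;(1))
  • {1,6}:  v_{1} + v_{6} = 2·v_{7} ; sig = (2;(2))
  • {2,5}:  v_{2} + v_{5} = 2·v_{7} ; sig = (2;(2))
  • {3,5}:  v_{3} + v_{5} = 2·v_{1} ; sig = (2;(2))
  • {5,6}:  v_{5} + v_{6} = 3·v_{7} ; sig = (2;(3))

so the primitive-relation signature multiset is
    |P|=2: 14 collections, coeffs (), (), (1), (1), (1), (1), (1), (1), (1), (1), (2), (2), (2), (3)


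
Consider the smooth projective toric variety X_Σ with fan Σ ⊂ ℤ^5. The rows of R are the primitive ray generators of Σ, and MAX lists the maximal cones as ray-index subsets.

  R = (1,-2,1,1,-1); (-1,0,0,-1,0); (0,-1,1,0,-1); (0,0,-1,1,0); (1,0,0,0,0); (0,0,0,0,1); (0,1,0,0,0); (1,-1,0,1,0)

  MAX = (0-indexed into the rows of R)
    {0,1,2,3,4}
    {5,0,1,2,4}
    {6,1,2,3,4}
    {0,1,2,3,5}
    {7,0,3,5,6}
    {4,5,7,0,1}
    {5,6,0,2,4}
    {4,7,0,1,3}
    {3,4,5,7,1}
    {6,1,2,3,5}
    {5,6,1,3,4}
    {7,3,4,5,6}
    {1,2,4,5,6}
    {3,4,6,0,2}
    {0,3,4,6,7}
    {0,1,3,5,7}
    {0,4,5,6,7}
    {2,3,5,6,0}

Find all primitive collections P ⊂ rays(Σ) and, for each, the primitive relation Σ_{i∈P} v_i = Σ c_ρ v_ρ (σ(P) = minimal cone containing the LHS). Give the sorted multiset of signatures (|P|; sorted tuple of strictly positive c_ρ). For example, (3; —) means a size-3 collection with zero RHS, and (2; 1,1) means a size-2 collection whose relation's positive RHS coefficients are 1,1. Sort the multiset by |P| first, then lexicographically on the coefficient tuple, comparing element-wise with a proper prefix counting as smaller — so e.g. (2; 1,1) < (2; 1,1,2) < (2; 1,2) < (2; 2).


The 5 primitive collections of Σ (r=8, n=5):

  • {2,7}:  v_{2} + v_{7} = v_{0}  ⟹  sig = (2; 1)
  • {1,6,7}:  v_{1} + v_{6} + v_{7} = 0  ⟹  sig = (3; —)
  • {0,1,6}:  v_{0} + v_{1} + v_{6} = v_{2}  ⟹  sig = (3; 1)
  • {2,3,4,5}:  v_{2} + v_{3} + v_{4} + v_{5} = v_{7}  ⟹  sig = (4; 1)
  • {0,3,4,5}:  v_{0} + v_{3} + v_{4} + v_{5} = 2·v_{7}  ⟹  sig = (4; 2)

so the primitive-relation signature multiset is
    |P|=2: 1 collection, coeffs (1)
    |P|=3: 2 collections, coeffs (), (1)
    |P|=4: 2 collections, coeffs (1), (2)


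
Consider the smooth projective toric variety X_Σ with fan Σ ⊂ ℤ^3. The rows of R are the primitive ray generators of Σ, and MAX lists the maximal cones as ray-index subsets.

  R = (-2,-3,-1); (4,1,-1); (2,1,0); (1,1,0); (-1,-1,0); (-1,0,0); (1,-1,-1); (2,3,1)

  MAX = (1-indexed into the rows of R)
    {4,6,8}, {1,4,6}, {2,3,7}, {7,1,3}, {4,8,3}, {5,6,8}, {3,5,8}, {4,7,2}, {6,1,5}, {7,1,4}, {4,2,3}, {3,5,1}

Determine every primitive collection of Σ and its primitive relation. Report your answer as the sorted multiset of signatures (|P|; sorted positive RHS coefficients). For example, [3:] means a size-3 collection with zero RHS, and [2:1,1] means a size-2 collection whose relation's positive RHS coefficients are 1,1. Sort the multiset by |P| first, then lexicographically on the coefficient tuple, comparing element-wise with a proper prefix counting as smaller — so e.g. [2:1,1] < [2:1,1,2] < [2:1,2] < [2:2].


Primitive collections (12):

  P = {1,8}:  v_{1} + v_{8} = 0  so sig = [2:]
  P = {4,5}:  v_{4} + v_{5} = 0  so sig = [2:]
  P = {3,6}:  v_{3} + v_{6} = v_{4}  so sig = [2:1]
  P = {2,5}:  v_{2} + v_{5} = v_{3} + v_{7}  so sig = [2:1,1]
  P = {5,7}:  v_{5} + v_{7} = v_{1} + v_{3}  so sig = [2:1,1]
  P = {7,8}:  v_{7} + v_{8} = v_{3} + v_{4}  so sig = [2:1,1]
  P = {2,6}:  v_{2} + v_{6} = 2·v_{4} + v_{7}  so sig = [2:1,2]
  P = {6,7}:  v_{6} + v_{7} = v_{1} + 2·v_{4}  so sig = [2:1,2]
  P = {1,2}:  v_{1} + v_{2} = 2·v_{7}  so sig = [2:2]
  P = {2,8}:  v_{2} + v_{8} = 2·v_{3} + 2·v_{4}  so sig = [2:2,2]
  P = {1,3,4}:  v_{1} + v_{3} + v_{4} = v_{7}  so sig = [3:1]
  P = {3,4,7}:  v_{3} + v_{4} + v_{7} = v_{2}  so sig = [3:1]

Hence PRS(X_Σ) =
[[2:], [2:], [2:1], [2:1,1], [2:1,1], [2:1,1], [2:1,2], [2:1,2], [2:2], [2:2,2], [3:1], [3:1]]


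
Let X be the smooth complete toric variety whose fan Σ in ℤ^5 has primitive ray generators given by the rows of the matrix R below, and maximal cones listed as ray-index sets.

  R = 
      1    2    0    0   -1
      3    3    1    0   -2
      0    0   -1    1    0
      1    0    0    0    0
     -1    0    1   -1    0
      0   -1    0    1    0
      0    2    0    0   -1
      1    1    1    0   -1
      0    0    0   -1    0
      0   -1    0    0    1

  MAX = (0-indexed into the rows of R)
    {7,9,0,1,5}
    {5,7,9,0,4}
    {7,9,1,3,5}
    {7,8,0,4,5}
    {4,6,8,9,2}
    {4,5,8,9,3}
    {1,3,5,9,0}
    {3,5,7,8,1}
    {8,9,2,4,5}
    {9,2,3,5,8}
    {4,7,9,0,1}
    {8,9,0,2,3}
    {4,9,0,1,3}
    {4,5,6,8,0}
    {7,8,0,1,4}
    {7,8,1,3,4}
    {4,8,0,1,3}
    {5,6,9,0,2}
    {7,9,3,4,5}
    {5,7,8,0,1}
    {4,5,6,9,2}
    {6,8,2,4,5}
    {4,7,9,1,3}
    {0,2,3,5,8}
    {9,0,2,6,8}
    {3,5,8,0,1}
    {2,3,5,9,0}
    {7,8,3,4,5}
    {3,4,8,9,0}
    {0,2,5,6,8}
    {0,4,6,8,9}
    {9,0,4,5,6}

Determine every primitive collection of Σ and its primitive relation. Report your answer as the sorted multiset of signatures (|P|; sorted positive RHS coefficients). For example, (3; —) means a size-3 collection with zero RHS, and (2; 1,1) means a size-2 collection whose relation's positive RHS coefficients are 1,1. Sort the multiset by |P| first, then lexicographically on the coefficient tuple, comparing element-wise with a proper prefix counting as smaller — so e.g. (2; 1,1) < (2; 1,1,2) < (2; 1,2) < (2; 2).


14 collections generate NE(X_Σ); each relation:

  • {3,6}:  v_{3} + v_{6} = v_{0}  →  sig = (2; 1)
  • {2,7}:  v_{2} + v_{7} = v_{0} + v_{5}  →  sig = (2; 1,1)
  • {1,2}:  v_{1} + v_{2} = 2·v_{0} + v_{3} + v_{5}  →  sig = (2; 1,1,2)
  • {6,7}:  v_{6} + v_{7} = 2·v_{0} + v_{4} + v_{5}  →  sig = (2; 1,1,2)
  • {1,6}:  v_{1} + v_{6} = 2·v_{0} + v_{7}  →  sig = (2; 1,2)
  • {2,3,4}:  v_{2} + v_{3} + v_{4} = 0  →  sig = (3; —)
  • {0,2,4}:  v_{0} + v_{2} + v_{4} = v_{6}  →  sig = (3; 1)
  • {0,3,7}:  v_{0} + v_{3} + v_{7} = v_{1}  →  sig = (3; 1)
  • {1,8,9}:  v_{1} + v_{8} + v_{9} = v_{0} + 3·v_{3} + v_{4}  →  sig = (3; 1,1,3)
  • {7,8,9}:  v_{7} + v_{8} + v_{9} = 2·v_{3} + v_{4}  →  sig = (3; 1,2)
  • {1,4,5}:  v_{1} + v_{4} + v_{5} = 2·v_{7}  →  sig = (3; 2)
  • {5,6,8,9}:  v_{5} + v_{6} + v_{8} + v_{9} = 0  →  sig = (4; —)
  • {0,3,4,5}:  v_{0} + v_{3} + v_{4} + v_{5} = v_{7}  →  sig = (4; 1)
  • {0,5,8,9}:  v_{0} + v_{5} + v_{8} + v_{9} = v_{3}  →  sig = (4; 1)

Signatures (|P|; sorted positive RHS coefficients), sorted:
    |P|=2: 5 collections, coeffs (1), (1,1), (1,1,2), (1,1,2), (1,2)
    |P|=3: 6 collections, coeffs (), (1), (1), (1,1,3), (1,2), (2)
    |P|=4: 3 collections, coeffs (), (1), (1)


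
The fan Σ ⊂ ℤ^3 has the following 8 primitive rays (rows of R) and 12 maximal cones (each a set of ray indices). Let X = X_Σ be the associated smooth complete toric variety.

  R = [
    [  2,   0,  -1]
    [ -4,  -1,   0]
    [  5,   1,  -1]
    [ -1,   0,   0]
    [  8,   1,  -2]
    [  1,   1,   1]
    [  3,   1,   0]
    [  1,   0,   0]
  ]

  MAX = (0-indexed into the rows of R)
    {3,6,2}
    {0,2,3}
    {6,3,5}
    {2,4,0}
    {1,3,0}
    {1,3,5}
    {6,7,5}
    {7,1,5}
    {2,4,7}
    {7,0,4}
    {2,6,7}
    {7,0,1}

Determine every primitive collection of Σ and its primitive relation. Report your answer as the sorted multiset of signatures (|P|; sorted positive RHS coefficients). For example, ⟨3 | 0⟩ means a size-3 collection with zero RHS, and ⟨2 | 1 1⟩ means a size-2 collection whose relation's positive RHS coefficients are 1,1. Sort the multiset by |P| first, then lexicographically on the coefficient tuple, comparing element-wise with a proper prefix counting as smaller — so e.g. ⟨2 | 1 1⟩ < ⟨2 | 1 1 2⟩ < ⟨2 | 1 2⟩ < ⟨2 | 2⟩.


Minimal non-faces — 11 found among 8 rays, 12 max cones:

  • {3,7}:  v_{3} + v_{7} = 0 — sig = ⟨2 | 0⟩
  • {0,5}:  v_{0} + v_{5} = v_{6} — sig = ⟨2 | 1⟩
  • {0,6}:  v_{0} + v_{6} = v_{2} — sig = ⟨2 | 1⟩
  • {1,6}:  v_{1} + v_{6} = v_{3} — sig = ⟨2 | 1⟩
  • {1,2}:  v_{1} + v_{2} = v_{0} + v_{3} — sig = ⟨2 | 1 1⟩
  • {3,4}:  v_{3} + v_{4} = v_{0} + v_{2} — sig = ⟨2 | 1 1⟩
  • {4,5}:  v_{4} + v_{5} = v_{2} + v_{6} + v_{7} — sig = ⟨2 | 1 1 1⟩
  • {4,6}:  v_{4} + v_{6} = 2·v_{2} + v_{7} — sig = ⟨2 | 1 2⟩
  • {1,4}:  v_{1} + v_{4} = 2·v_{0} — sig = ⟨2 | 2⟩
  • {2,5}:  v_{2} + v_{5} = 2·v_{6} — sig = ⟨2 | 2⟩
  • {0,2,7}:  v_{0} + v_{2} + v_{7} = v_{4} — sig = ⟨3 | 1⟩

Signatures (|P|; sorted positive RHS coefficients), sorted:
{ ⟨2 | 0⟩,  ⟨2 | 1⟩ ×3,  ⟨2 | 1 1⟩ ×2,  ⟨2 | 1 1 1⟩,  ⟨2 | 1 2⟩,  ⟨2 | 2⟩ ×2,  ⟨3 | 1⟩ }


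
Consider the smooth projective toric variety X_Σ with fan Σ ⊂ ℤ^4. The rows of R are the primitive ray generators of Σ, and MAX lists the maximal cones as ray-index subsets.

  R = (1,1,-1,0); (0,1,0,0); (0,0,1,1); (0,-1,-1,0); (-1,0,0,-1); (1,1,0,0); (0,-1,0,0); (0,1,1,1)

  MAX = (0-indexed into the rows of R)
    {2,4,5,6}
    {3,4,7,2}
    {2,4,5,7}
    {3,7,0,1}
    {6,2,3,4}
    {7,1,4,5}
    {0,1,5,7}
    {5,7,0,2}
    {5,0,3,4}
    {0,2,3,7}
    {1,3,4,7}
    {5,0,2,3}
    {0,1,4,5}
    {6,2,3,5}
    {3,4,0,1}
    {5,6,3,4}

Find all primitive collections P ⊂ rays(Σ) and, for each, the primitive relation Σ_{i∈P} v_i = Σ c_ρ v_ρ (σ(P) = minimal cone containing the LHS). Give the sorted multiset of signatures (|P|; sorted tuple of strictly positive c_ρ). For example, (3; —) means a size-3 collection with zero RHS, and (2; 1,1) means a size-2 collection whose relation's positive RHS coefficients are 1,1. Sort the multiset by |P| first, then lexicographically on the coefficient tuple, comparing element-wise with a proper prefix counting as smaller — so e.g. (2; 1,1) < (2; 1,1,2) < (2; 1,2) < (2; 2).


Minimal non-faces — 9 found among 8 rays, 16 max cones:

  P = {1,6}:  v_{1} + v_{6} = 0  →  sig = (2; —)
  P = {1,2}:  v_{1} + v_{2} = v_{7}  →  sig = (2; 1)
  P = {6,7}:  v_{6} + v_{7} = v_{2}  →  sig = (2; 1)
  P = {0,6}:  v_{0} + v_{6} = v_{3} + v_{5}  →  sig = (2; 1,1)
  P = {0,2,4}:  v_{0} + v_{2} + v_{4} = v_{1}  →  sig = (3; 1)
  P = {1,3,5}:  v_{1} + v_{3} + v_{5} = v_{0}  →  sig = (3; 1)
  P = {3,5,7}:  v_{3} + v_{5} + v_{7} = v_{0} + v_{2}  →  sig = (3; 1,1)
  P = {0,4,7}:  v_{0} + v_{4} + v_{7} = 2·v_{1}  →  sig = (3; 2)
  P = {2,3,4,5}:  v_{2} + v_{3} + v_{4} + v_{5} = 0  →  sig = (4; —)

Sorted signature multiset PRS(X):
[(2; —), (2; 1), (2; 1), (2; 1,1), (3; 1), (3; 1), (3; 1,1), (3; 2), (4; —)]


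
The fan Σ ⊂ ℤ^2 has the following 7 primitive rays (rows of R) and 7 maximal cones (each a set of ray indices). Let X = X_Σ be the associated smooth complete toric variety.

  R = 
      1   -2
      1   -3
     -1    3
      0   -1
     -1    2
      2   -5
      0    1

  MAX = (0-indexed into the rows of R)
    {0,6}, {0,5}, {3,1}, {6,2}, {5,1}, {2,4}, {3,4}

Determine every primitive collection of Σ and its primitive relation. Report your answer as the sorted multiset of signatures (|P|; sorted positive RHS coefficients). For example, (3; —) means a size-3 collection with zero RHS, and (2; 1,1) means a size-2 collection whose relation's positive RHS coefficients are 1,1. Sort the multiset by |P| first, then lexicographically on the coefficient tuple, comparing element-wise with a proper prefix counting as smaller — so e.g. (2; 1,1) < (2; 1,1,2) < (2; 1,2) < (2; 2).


|primitive collections| = 14. Relations:

  P={0,4}:  v_{0} + v_{4} = 0  ⇒ sig = (2; —)
  P={1,2}:  v_{1} + v_{2} = 0  ⇒ sig = (2; —)
  P={3,6}:  v_{3} + v_{6} = 0  ⇒ sig = (2; —)
  P={0,1}:  v_{0} + v_{1} = v_{5}  ⇒ sig = (2; 1)
  P={0,2}:  v_{0} + v_{2} = v_{6}  ⇒ sig = (2; 1)
  P={0,3}:  v_{0} + v_{3} = v_{1}  ⇒ sig = (2; 1)
  P={1,4}:  v_{1} + v_{4} = v_{3}  ⇒ sig = (2; 1)
  P={1,6}:  v_{1} + v_{6} = v_{0}  ⇒ sig = (2; 1)
  P={2,3}:  v_{2} + v_{3} = v_{4}  ⇒ sig = (2; 1)
  P={2,5}:  v_{2} + v_{5} = v_{0}  ⇒ sig = (2; 1)
  P={4,5}:  v_{4} + v_{5} = v_{1}  ⇒ sig = (2; 1)
  P={4,6}:  v_{4} + v_{6} = v_{2}  ⇒ sig = (2; 1)
  P={3,5}:  v_{3} + v_{5} = 2·v_{1}  ⇒ sig = (2; 2)
  P={5,6}:  v_{5} + v_{6} = 2·v_{0}  ⇒ sig = (2; 2)

so the primitive-relation signature multiset is
[(2; —), (2; —), (2; —), (2; 1), (2; 1), (2; 1), (2; 1), (2; 1), (2; 1), (2; 1), (2; 1), (2; 1), (2; 2), (2; 2)]


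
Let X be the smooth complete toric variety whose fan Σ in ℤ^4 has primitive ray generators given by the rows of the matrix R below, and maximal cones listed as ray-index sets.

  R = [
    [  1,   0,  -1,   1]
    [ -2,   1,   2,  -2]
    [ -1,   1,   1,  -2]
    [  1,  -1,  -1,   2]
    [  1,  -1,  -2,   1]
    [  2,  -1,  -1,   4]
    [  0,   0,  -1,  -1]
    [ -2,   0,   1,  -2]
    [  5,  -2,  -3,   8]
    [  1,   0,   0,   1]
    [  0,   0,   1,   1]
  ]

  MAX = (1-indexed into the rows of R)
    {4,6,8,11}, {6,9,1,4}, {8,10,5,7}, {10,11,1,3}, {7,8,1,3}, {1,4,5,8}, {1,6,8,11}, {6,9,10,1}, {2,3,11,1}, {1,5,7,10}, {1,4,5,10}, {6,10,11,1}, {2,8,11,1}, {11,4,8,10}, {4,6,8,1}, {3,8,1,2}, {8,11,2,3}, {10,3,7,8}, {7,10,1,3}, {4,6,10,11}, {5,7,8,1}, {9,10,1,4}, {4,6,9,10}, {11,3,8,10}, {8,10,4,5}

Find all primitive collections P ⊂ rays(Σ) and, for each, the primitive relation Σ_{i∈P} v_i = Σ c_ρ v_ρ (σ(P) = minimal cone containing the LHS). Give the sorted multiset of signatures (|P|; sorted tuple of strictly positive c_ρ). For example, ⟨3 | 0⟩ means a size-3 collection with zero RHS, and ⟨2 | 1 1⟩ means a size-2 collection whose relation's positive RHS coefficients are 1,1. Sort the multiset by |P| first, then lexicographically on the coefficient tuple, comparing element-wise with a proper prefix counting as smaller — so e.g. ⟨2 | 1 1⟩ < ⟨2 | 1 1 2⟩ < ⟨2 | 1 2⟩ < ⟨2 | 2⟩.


The 24 primitive collections of Σ (r=11, n=4):

  P={3,4}:  v_{3} + v_{4} = 0 ; sig = ⟨2 | 0⟩
  P={7,11}:  v_{7} + v_{11} = 0 ; sig = ⟨2 | 0⟩
  P={3,5}:  v_{3} + v_{5} = v_{7} ; sig = ⟨2 | 1⟩
  P={4,7}:  v_{4} + v_{7} = v_{5} ; sig = ⟨2 | 1⟩
  P={5,11}:  v_{5} + v_{11} = v_{4} ; sig = ⟨2 | 1⟩
  P={2,5}:  v_{2} + v_{5} = v_{1} + v_{8} ; sig = ⟨2 | 1 1⟩
  P={2,10}:  v_{2} + v_{10} = v_{3} + v_{11} ; sig = ⟨2 | 1 1⟩
  P={3,6}:  v_{3} + v_{6} = v_{1} + v_{11} ; sig = ⟨2 | 1 1⟩
  P={6,7}:  v_{6} + v_{7} = v_{1} + v_{4} ; sig = ⟨2 | 1 1⟩
  P={8,9}:  v_{8} + v_{9} = v_{4} + v_{6} ; sig = ⟨2 | 1 1⟩
  P={2,4}:  v_{2} + v_{4} = v_{1} + v_{8} + v_{11} ; sig = ⟨2 | 1 1 1⟩
  P={2,7}:  v_{2} + v_{7} = v_{1} + v_{3} + v_{8} ; sig = ⟨2 | 1 1 1⟩
  P={2,9}:  v_{2} + v_{9} = v_{1} + v_{6} + v_{11} ; sig = ⟨2 | 1 1 1⟩
  P={3,9}:  v_{3} + v_{9} = v_{1} + v_{6} + v_{10} ; sig = ⟨2 | 1 1 1⟩
  P={5,6}:  v_{5} + v_{6} = v_{1} + 2·v_{4} ; sig = ⟨2 | 1 2⟩
  P={9,11}:  v_{9} + v_{11} = 2·v_{6} + v_{10} ; sig = ⟨2 | 1 2⟩
  P={2,6}:  v_{2} + v_{6} = 2·v_{1} + v_{8} + 2·v_{11} ; sig = ⟨2 | 1 2 2⟩
  P={7,9}:  v_{7} + v_{9} = 2·v_{1} + 2·v_{4} + v_{10} ; sig = ⟨2 | 1 2 2⟩
  P={5,9}:  v_{5} + v_{9} = 2·v_{1} + 3·v_{4} + v_{10} ; sig = ⟨2 | 1 2 3⟩
  P={1,8,10}:  v_{1} + v_{8} + v_{10} = 0 ; sig = ⟨3 | 0⟩
  P={1,4,11}:  v_{1} + v_{4} + v_{11} = v_{6} ; sig = ⟨3 | 1⟩
  P={6,8,10}:  v_{6} + v_{8} + v_{10} = v_{4} + v_{11} ; sig = ⟨3 | 1 1⟩
  P={1,3,8,11}:  v_{1} + v_{3} + v_{8} + v_{11} = v_{2} ; sig = ⟨4 | 1⟩
  P={1,4,6,10}:  v_{1} + v_{4} + v_{6} + v_{10} = v_{9} ; sig = ⟨4 | 1⟩

so the primitive-relation signature multiset is
    |P|=2: 19 collections, coeffs (), (), (1), (1), (1), (1,1), (1,1), (1,1), (1,1), (1,1), (1,1,1), (1,1,1), (1,1,1), (1,1,1), (1,2), (1,2), (1,2,2), (1,2,2), (1,2,3)
    |P|=3: 3 collections, coeffs (), (1), (1,1)
    |P|=4: 2 collections, coeffs (1), (1)


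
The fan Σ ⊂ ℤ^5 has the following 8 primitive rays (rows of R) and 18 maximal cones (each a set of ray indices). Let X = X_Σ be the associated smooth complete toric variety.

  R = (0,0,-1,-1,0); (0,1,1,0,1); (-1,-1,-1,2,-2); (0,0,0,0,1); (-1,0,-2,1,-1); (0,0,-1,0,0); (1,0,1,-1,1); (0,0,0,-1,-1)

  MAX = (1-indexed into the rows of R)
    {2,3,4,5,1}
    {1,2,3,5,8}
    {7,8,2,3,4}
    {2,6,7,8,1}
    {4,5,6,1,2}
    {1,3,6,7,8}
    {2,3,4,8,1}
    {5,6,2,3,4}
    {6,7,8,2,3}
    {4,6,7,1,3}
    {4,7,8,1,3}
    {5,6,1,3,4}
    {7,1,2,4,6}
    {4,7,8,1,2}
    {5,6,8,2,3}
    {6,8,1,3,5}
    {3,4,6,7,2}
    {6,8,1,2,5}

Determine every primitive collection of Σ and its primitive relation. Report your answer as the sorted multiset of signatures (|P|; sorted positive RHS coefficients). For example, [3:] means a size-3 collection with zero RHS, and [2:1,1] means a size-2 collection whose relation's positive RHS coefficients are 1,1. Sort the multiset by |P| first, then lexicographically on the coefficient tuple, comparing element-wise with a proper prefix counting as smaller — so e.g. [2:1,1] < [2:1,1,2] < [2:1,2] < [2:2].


Minimal non-faces — 5 found among 8 rays, 18 max cones:

  P={5,7}:  v_{5} + v_{7} = v_{6} — sig = [2:1]
  P={4,6,8}:  v_{4} + v_{6} + v_{8} = v_{1} — sig = [3:1]
  P={4,5,8}:  v_{4} + v_{5} + v_{8} = 2·v_{1} + v_{2} + v_{3} — sig = [3:1,1,2]
  P={1,2,3,7}:  v_{1} + v_{2} + v_{3} + v_{7} = 0 — sig = [4:]
  P={1,2,3,6}:  v_{1} + v_{2} + v_{3} + v_{6} = v_{5} — sig = [4:1]

Hence PRS(X_Σ) =
    [2:1]
    [3:1]
    [3:1,1,2]
    [4:]
    [4:1]


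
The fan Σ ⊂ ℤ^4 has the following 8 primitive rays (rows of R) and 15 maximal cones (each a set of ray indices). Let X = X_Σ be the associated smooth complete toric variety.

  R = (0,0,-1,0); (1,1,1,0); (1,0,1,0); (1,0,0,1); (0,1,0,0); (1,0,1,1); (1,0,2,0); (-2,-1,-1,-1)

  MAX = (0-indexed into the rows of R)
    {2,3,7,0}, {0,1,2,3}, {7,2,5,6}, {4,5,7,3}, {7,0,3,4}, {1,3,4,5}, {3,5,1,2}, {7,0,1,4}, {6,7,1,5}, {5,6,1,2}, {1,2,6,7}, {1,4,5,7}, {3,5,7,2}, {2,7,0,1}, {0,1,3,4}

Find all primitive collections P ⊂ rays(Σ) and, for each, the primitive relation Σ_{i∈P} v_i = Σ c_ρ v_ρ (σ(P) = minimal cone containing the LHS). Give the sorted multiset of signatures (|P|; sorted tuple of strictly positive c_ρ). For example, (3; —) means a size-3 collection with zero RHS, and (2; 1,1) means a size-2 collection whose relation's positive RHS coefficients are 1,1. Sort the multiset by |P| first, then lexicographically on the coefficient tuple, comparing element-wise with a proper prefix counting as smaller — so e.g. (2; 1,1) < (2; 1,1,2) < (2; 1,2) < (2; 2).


|primitive collections| = 7. Relations:

  {0,5}:  v_{0} + v_{5} = v_{3}  →  sig = (2; 1)
  {0,6}:  v_{0} + v_{6} = v_{2}  →  sig = (2; 1)
  {2,4}:  v_{2} + v_{4} = v_{1}  →  sig = (2; 1)
  {3,6}:  v_{3} + v_{6} = v_{2} + v_{5}  →  sig = (2; 1,1)
  {4,6}:  v_{4} + v_{6} = 2·v_{1} + v_{5} + v_{7}  →  sig = (2; 1,1,2)
  {1,3,7}:  v_{1} + v_{3} + v_{7} = 0  →  sig = (3; —)
  {1,2,5,7}:  v_{1} + v_{2} + v_{5} + v_{7} = v_{6}  →  sig = (4; 1)

Signatures (|P|; sorted positive RHS coefficients), sorted:
    (2; 1)
    (2; 1)
    (2; 1)
    (2; 1,1)
    (2; 1,1,2)
    (3; —)
    (4; 1)


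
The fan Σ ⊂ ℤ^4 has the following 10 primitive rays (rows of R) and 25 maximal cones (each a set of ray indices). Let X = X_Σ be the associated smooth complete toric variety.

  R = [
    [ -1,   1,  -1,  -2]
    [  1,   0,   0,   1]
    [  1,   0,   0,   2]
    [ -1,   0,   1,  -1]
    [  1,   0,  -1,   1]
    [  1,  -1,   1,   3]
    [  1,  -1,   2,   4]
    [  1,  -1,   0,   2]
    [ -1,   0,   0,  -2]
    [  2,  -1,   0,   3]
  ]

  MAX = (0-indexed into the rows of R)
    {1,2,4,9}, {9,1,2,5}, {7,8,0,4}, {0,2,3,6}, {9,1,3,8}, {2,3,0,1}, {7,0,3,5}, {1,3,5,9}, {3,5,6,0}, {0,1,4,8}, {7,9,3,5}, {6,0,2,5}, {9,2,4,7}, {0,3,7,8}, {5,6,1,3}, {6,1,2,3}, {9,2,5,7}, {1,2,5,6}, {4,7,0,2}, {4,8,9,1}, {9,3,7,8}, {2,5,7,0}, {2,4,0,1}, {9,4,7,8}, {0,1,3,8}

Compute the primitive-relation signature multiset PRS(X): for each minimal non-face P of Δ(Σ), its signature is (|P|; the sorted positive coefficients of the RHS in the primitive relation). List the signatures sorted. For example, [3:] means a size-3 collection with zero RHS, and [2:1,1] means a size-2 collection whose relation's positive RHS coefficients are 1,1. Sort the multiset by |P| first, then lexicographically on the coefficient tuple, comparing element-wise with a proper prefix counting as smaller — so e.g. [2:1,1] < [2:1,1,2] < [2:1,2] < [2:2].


Δ(Σ) — 10 vertices, 15 min non-faces:

  • {2,8}:  v_{2} + v_{8} = 0  so sig = [2:]
  • {3,4}:  v_{3} + v_{4} = 0  so sig = [2:]
  • {0,9}:  v_{0} + v_{9} = v_{4}  so sig = [2:1]
  • {1,7}:  v_{1} + v_{7} = v_{9}  so sig = [2:1]
  • {4,5}:  v_{4} + v_{5} = v_{2} + v_{7}  so sig = [2:1,1]
  • {4,6}:  v_{4} + v_{6} = v_{2} + v_{5}  so sig = [2:1,1]
  • {5,8}:  v_{5} + v_{8} = v_{3} + v_{7}  so sig = [2:1,1]
  • {6,8}:  v_{6} + v_{8} = v_{3} + v_{5}  so sig = [2:1,1]
  • {6,9}:  v_{6} + v_{9} = v_{1} + 2·v_{5}  so sig = [2:1,2]
  • {6,7}:  v_{6} + v_{7} = 2·v_{5}  so sig = [2:2]
  • {0,1,5}:  v_{0} + v_{1} + v_{5} = v_{2}  so sig = [3:1]
  • {2,3,5}:  v_{2} + v_{3} + v_{5} = v_{6}  so sig = [3:1]
  • {2,3,7}:  v_{2} + v_{3} + v_{7} = v_{5}  so sig = [3:1]
  • {2,3,9}:  v_{2} + v_{3} + v_{9} = v_{1} + v_{5}  so sig = [3:1,1]
  • {0,1,6}:  v_{0} + v_{1} + v_{6} = 2·v_{2} + v_{3}  so sig = [3:1,2]

Hence PRS(X_Σ) =
{ [2:] ×2,  [2:1] ×2,  [2:1,1] ×4,  [2:1,2],  [2:2],  [3:1] ×3,  [3:1,1],  [3:1,2] }
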